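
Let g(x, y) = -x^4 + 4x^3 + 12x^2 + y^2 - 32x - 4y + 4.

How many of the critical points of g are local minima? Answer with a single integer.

1

g separates as a function of x plus a function of y, so ∇g=0 decouples.
∂g/∂x = -4(x - 4)(x - 1)(x + 2) = 0 at x ∈ {-2, 1, 4}; ∂g/∂y = 2(y - 2) = 0 at y ∈ {2}.
The Hessian is diagonal: diag(g_xx, g_yy). Second derivatives: g_xx(-2)=-72, g_xx(1)=36, g_xx(4)=-72; g_yy(2)=2.
Local minima occur where both diagonal entries positive: (1, 2). Count: 1.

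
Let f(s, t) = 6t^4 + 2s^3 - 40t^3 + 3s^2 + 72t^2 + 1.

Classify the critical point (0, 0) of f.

local minimum

The mixed partial ∂²f/∂s∂t is 0, so the Hessian at any point is diag(f_ss, f_tt) = diag(6(2s + 1), 24(3t^2 - 10t + 6)).
At (0, 0): H = diag(6, 144).
Both eigenvalues are positive, so H is positive definite: a local minimum.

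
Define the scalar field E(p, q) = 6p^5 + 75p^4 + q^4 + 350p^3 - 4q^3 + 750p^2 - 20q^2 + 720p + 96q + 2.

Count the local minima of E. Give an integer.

4

E separates as a function of p plus a function of q, so ∇E=0 decouples.
∂E/∂p = 30(p + 1)(p + 2)(p + 3)(p + 4) = 0 at p ∈ {-4, -3, -2, -1}; ∂E/∂q = 4(q - 4)(q - 2)(q + 3) = 0 at q ∈ {-3, 2, 4}.
The Hessian is diagonal: diag(E_pp, E_qq). Second derivatives: E_pp(-4)=-180, E_pp(-3)=60, E_pp(-2)=-60, E_pp(-1)=180; E_qq(-3)=140, E_qq(2)=-40, E_qq(4)=56.
Local minima occur where both diagonal entries positive: (-3, -3), (-3, 4), (-1, -3), (-1, 4). Count: 4.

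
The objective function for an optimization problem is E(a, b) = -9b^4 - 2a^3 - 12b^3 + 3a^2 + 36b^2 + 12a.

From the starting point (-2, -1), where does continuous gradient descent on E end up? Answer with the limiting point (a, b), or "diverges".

E is separable, so gradient descent decouples: a follows -∂E/∂a, b follows -∂E/∂b.
∂E/∂a = -6(a - 2)(a + 1); at a=-2 this is -24, so a increases.
∂E/∂b = -36b(b - 1)(b + 2); at b=-1 this is -72, so b increases.
a converges to its nearest critical value -1 (a local min of the a-part); b converges to 0. The iterate converges to (-1, 0).

(-1, 0)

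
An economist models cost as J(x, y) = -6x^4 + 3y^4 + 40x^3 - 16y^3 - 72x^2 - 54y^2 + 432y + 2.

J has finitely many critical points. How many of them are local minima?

2

J separates as a function of x plus a function of y, so ∇J=0 decouples.
∂J/∂x = -24x(x - 3)(x - 2) = 0 at x ∈ {0, 2, 3}; ∂J/∂y = 12(y - 4)(y - 3)(y + 3) = 0 at y ∈ {-3, 3, 4}.
The Hessian is diagonal: diag(J_xx, J_yy). Second derivatives: J_xx(0)=-144, J_xx(2)=48, J_xx(3)=-72; J_yy(-3)=504, J_yy(3)=-72, J_yy(4)=84.
Local minima occur where both diagonal entries positive: (2, -3), (2, 4). Count: 2.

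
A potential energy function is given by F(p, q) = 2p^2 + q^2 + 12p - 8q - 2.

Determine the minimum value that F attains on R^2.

F(p,q) separates as A(p) + B(q) − 2, so its minimum is min A + min B − 2.
A'(p) = 4p + 12 vanishes at p ∈ {-3}; B'(q) = 2q - 8 vanishes at q ∈ {4}.
Local minima of A (where A''>0): A(-3)=-18. Local minima of B: B(4)=-16.
So the global minimum of F is A(-3) + B(4) − 2 = -18 − 16 − 2 = -36, attained at (-3, 4).

-36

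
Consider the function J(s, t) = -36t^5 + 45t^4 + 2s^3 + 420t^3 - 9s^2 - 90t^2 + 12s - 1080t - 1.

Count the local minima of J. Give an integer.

2

J separates as a function of s plus a function of t, so ∇J=0 decouples.
∂J/∂s = 6(s - 2)(s - 1) = 0 at s ∈ {1, 2}; ∂J/∂t = -180(t - 3)(t - 1)(t + 1)(t + 2) = 0 at t ∈ {-2, -1, 1, 3}.
The Hessian is diagonal: diag(J_ss, J_tt). Second derivatives: J_ss(1)=-6, J_ss(2)=6; J_tt(-2)=2700, J_tt(-1)=-1440, J_tt(1)=2160, J_tt(3)=-7200.
Local minima occur where both diagonal entries positive: (2, -2), (2, 1). Count: 2.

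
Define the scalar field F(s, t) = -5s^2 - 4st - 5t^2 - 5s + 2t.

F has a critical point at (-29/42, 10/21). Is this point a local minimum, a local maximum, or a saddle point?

local maximum

The Hessian of F is constant: H = [[-10, -4], [-4, -10]].
det(H) = (-10)·(-10) − (-4)² = 84.
det(H) > 0 and tr(H) = -20 < 0, so H is negative definite and the point is a local maximum.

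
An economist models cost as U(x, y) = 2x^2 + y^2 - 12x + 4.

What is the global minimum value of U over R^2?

U(x,y) separates as P(x) + Q(y) + 4, so its minimum is min P + min Q + 4.
P'(x) = 4x - 12 vanishes at x ∈ {3}; Q'(y) = 2y vanishes at y ∈ {0}.
Local minima of P (where P''>0): P(3)=-18. Local minima of Q: Q(0)=0.
So the global minimum of U is P(3) + Q(0) + 4 = -18 + 0 + 4 = -14, attained at (3, 0).

-14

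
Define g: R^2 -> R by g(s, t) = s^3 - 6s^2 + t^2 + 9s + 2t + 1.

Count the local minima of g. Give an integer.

g separates as a function of s plus a function of t, so ∇g=0 decouples.
∂g/∂s = 3(s - 3)(s - 1) = 0 at s ∈ {1, 3}; ∂g/∂t = 2(t + 1) = 0 at t ∈ {-1}.
The Hessian is diagonal: diag(g_ss, g_tt). Second derivatives: g_ss(1)=-6, g_ss(3)=6; g_tt(-1)=2.
Local minima occur where both diagonal entries positive: (3, -1). Count: 1.

1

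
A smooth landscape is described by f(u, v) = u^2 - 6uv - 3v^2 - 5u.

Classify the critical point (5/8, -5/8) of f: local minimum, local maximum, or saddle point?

saddle point

The Hessian of f is constant: H = [[2, -6], [-6, -6]].
det(H) = 2·(-6) − (-6)² = -48.
Since det(H) < 0, H is indefinite and the critical point is a saddle point.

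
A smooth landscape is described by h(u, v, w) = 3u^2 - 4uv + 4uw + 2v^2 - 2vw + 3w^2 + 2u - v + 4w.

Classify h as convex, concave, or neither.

convex

h is quadratic, so its Hessian is the constant matrix H = [[6, -4, 4], [-4, 4, -2], [4, -2, 6]].
Leading principal minors: 6, 8, 24.
All positive ⇒ H ≻ 0 ⇒ convex.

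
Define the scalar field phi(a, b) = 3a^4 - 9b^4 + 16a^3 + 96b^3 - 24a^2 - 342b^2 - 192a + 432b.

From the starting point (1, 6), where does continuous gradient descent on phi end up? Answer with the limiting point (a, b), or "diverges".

diverges

phi is separable, so gradient descent decouples: a follows -∂phi/∂a, b follows -∂phi/∂b.
∂phi/∂a = 12(a - 2)(a + 2)(a + 4); at a=1 this is -180, so a increases.
∂phi/∂b = -36(b - 4)(b - 3)(b - 1); at b=6 this is -1080, so b increases.
The b-coordinate has no critical point in that direction and runs off to infinity.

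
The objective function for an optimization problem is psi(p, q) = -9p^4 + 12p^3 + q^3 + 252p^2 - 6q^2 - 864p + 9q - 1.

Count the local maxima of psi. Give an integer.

2

psi separates as a function of p plus a function of q, so ∇psi=0 decouples.
∂psi/∂p = -36(p - 3)(p - 2)(p + 4) = 0 at p ∈ {-4, 2, 3}; ∂psi/∂q = 3(q - 3)(q - 1) = 0 at q ∈ {1, 3}.
The Hessian is diagonal: diag(psi_pp, psi_qq). Second derivatives: psi_pp(-4)=-1512, psi_pp(2)=216, psi_pp(3)=-252; psi_qq(1)=-6, psi_qq(3)=6.
Local maxima occur where both diagonal entries negative: (-4, 1), (3, 1). Count: 2.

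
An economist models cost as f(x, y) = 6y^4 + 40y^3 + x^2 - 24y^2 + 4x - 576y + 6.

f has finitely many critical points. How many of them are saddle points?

1

f separates as a function of x plus a function of y, so ∇f=0 decouples.
∂f/∂x = 2(x + 2) = 0 at x ∈ {-2}; ∂f/∂y = 24(y - 2)(y + 3)(y + 4) = 0 at y ∈ {-4, -3, 2}.
The Hessian is diagonal: diag(f_xx, f_yy). Second derivatives: f_xx(-2)=2; f_yy(-4)=144, f_yy(-3)=-120, f_yy(2)=720.
Saddle points occur where the two diagonal entries have opposite signs: (-2, -3). Count: 1.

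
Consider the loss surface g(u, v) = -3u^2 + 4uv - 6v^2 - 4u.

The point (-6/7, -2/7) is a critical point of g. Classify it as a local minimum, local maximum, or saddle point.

local maximum

The Hessian of g is constant: H = [[-6, 4], [4, -12]].
det(H) = (-6)·(-12) − 4² = 56.
det(H) > 0 and tr(H) = -18 < 0, so H is negative definite and the point is a local maximum.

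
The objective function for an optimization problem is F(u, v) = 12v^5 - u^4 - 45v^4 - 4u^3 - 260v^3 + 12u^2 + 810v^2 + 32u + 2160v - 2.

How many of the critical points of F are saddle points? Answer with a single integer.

F separates as a function of u plus a function of v, so ∇F=0 decouples.
∂F/∂u = -4(u - 2)(u + 1)(u + 4) = 0 at u ∈ {-4, -1, 2}; ∂F/∂v = 60(v - 4)(v - 3)(v + 1)(v + 3) = 0 at v ∈ {-3, -1, 3, 4}.
The Hessian is diagonal: diag(F_uu, F_vv). Second derivatives: F_uu(-4)=-72, F_uu(-1)=36, F_uu(2)=-72; F_vv(-3)=-5040, F_vv(-1)=2400, F_vv(3)=-1440, F_vv(4)=2100.
Saddle points occur where the two diagonal entries have opposite signs: (-4, -1), (-4, 4), (-1, -3), (-1, 3), (2, -1), (2, 4). Count: 6.

6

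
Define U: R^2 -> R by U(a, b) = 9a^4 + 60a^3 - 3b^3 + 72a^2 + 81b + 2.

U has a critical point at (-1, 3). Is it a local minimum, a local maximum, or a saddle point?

local maximum

The mixed partial ∂²U/∂a∂b is 0, so the Hessian at any point is diag(U_aa, U_bb) = diag(36(3a^2 + 10a + 4), -18b).
At (-1, 3): H = diag(-108, -54).
Both eigenvalues are negative, so H is negative definite: a local maximum.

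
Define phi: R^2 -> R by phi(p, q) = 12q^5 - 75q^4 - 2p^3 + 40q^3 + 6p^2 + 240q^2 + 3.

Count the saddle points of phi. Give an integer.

4

phi separates as a function of p plus a function of q, so ∇phi=0 decouples.
∂phi/∂p = -6p(p - 2) = 0 at p ∈ {0, 2}; ∂phi/∂q = 60q(q - 4)(q - 2)(q + 1) = 0 at q ∈ {-1, 0, 2, 4}.
The Hessian is diagonal: diag(phi_pp, phi_qq). Second derivatives: phi_pp(0)=12, phi_pp(2)=-12; phi_qq(-1)=-900, phi_qq(0)=480, phi_qq(2)=-720, phi_qq(4)=2400.
Saddle points occur where the two diagonal entries have opposite signs: (0, -1), (0, 2), (2, 0), (2, 4). Count: 4.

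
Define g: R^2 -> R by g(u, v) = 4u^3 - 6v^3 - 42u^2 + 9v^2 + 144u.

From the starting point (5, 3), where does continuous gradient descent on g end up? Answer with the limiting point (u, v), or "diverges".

diverges

g is separable, so gradient descent decouples: u follows -∂g/∂u, v follows -∂g/∂v.
∂g/∂u = 12(u - 4)(u - 3); at u=5 this is 24, so u decreases.
∂g/∂v = -18v(v - 1); at v=3 this is -108, so v increases.
The v-coordinate has no critical point in that direction and runs off to infinity.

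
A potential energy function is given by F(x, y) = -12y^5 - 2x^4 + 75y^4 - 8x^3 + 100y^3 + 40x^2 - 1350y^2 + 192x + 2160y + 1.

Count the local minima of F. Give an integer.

2

F separates as a function of x plus a function of y, so ∇F=0 decouples.
∂F/∂x = -8(x - 3)(x + 2)(x + 4) = 0 at x ∈ {-4, -2, 3}; ∂F/∂y = -60(y - 4)(y - 3)(y - 1)(y + 3) = 0 at y ∈ {-3, 1, 3, 4}.
The Hessian is diagonal: diag(F_xx, F_yy). Second derivatives: F_xx(-4)=-112, F_xx(-2)=80, F_xx(3)=-280; F_yy(-3)=10080, F_yy(1)=-1440, F_yy(3)=720, F_yy(4)=-1260.
Local minima occur where both diagonal entries positive: (-2, -3), (-2, 3). Count: 2.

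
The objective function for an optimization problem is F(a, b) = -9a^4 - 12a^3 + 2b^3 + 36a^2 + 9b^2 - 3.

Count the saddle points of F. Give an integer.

3

F separates as a function of a plus a function of b, so ∇F=0 decouples.
∂F/∂a = -36a(a - 1)(a + 2) = 0 at a ∈ {-2, 0, 1}; ∂F/∂b = 6b(b + 3) = 0 at b ∈ {-3, 0}.
The Hessian is diagonal: diag(F_aa, F_bb). Second derivatives: F_aa(-2)=-216, F_aa(0)=72, F_aa(1)=-108; F_bb(-3)=-18, F_bb(0)=18.
Saddle points occur where the two diagonal entries have opposite signs: (-2, 0), (0, -3), (1, 0). Count: 3.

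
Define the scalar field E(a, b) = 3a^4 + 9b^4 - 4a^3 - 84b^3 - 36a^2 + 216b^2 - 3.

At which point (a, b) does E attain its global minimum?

(3, 0)

E(a,b) separates as P(a) + Q(b) − 3, so its minimum is min P + min Q − 3.
P'(a) = 12a(a - 3)(a + 2) vanishes at a ∈ {-2, 0, 3}; Q'(b) = 36b(b - 4)(b - 3) vanishes at b ∈ {0, 3, 4}.
Local minima of P (where P''>0): P(-2)=-64, P(3)=-189. Local minima of Q: Q(0)=0, Q(4)=384.
So the global minimum of E is P(3) + Q(0) − 3 = -189 + 0 − 3 = -192, attained at (3, 0).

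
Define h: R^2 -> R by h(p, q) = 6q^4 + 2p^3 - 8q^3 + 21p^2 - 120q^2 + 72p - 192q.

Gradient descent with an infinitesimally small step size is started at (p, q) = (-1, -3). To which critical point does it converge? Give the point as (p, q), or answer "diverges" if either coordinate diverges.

h is separable, so gradient descent decouples: p follows -∂h/∂p, q follows -∂h/∂q.
∂h/∂p = 6(p + 3)(p + 4); at p=-1 this is 36, so p decreases.
∂h/∂q = 24(q - 4)(q + 1)(q + 2); at q=-3 this is -336, so q increases.
p converges to its nearest critical value -3 (a local min of the p-part); q converges to -2. The iterate converges to (-3, -2).

(-3, -2)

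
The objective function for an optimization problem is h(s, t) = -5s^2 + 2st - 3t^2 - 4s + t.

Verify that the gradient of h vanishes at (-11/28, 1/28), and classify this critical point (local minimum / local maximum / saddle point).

∇h = (-10s + 2t - 4, 2s - 6t + 1); substituting (-11/28, 1/28) gives ∇h = (0, 0), so (-11/28, 1/28) is indeed a critical point.
The Hessian of h is constant: H = [[-10, 2], [2, -6]].
det(H) = (-10)·(-6) − 2² = 56.
det(H) > 0 and tr(H) = -16 < 0, so H is negative definite and the point is a local maximum.

local maximum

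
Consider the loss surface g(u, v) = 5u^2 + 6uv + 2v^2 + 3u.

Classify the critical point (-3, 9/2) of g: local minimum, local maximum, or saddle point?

local minimum

The Hessian of g is constant: H = [[10, 6], [6, 4]].
det(H) = 10·4 − 6² = 4.
det(H) > 0 and tr(H) = 14 > 0, so H is positive definite and the point is a local minimum.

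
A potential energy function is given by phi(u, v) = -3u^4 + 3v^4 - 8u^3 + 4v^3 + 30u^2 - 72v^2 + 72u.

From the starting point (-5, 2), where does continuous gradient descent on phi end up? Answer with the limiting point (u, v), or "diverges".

phi is separable, so gradient descent decouples: u follows -∂phi/∂u, v follows -∂phi/∂v.
∂phi/∂u = -12(u - 2)(u + 1)(u + 3); at u=-5 this is 672, so u decreases.
∂phi/∂v = 12v(v - 3)(v + 4); at v=2 this is -144, so v increases.
The u-coordinate has no critical point in that direction and runs off to infinity.

diverges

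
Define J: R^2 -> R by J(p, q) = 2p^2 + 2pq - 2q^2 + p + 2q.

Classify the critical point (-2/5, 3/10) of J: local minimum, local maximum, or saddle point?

saddle point

The Hessian of J is constant: H = [[4, 2], [2, -4]].
det(H) = 4·(-4) − 2² = -20.
Since det(H) < 0, H is indefinite and the critical point is a saddle point.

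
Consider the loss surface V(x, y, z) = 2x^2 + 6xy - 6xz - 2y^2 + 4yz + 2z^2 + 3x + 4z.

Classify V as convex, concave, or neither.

V is quadratic, so its Hessian is the constant matrix H = [[4, 6, -6], [6, -4, 4], [-6, 4, 4]].
Leading principal minors: 4, -52, -416.
Neither pattern holds ⇒ H is indefinite ⇒ neither convex nor concave.

neither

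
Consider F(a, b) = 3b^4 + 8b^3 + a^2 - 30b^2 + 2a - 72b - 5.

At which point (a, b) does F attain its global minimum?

(-1, 2)

F(a,b) separates as P(a) + Q(b) − 5, so its minimum is min P + min Q − 5.
P'(a) = 2a + 2 vanishes at a ∈ {-1}; Q'(b) = 12(b - 2)(b + 1)(b + 3) vanishes at b ∈ {-3, -1, 2}.
Local minima of P (where P''>0): P(-1)=-1. Local minima of Q: Q(-3)=-27, Q(2)=-152.
So the global minimum of F is P(-1) + Q(2) − 5 = -1 − 152 − 5 = -158, attained at (-1, 2).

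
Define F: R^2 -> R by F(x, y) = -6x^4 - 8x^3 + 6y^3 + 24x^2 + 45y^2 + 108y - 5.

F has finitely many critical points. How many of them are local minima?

1

F separates as a function of x plus a function of y, so ∇F=0 decouples.
∂F/∂x = -24x(x - 1)(x + 2) = 0 at x ∈ {-2, 0, 1}; ∂F/∂y = 18(y + 2)(y + 3) = 0 at y ∈ {-3, -2}.
The Hessian is diagonal: diag(F_xx, F_yy). Second derivatives: F_xx(-2)=-144, F_xx(0)=48, F_xx(1)=-72; F_yy(-3)=-18, F_yy(-2)=18.
Local minima occur where both diagonal entries positive: (0, -2). Count: 1.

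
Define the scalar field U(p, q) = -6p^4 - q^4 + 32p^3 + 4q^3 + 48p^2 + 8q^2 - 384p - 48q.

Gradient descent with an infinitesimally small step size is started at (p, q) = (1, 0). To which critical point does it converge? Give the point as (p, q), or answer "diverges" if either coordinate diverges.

U is separable, so gradient descent decouples: p follows -∂U/∂p, q follows -∂U/∂q.
∂U/∂p = -24(p - 4)(p - 2)(p + 2); at p=1 this is -216, so p increases.
∂U/∂q = -4(q - 3)(q - 2)(q + 2); at q=0 this is -48, so q increases.
p converges to its nearest critical value 2 (a local min of the p-part); q converges to 2. The iterate converges to (2, 2).

(2, 2)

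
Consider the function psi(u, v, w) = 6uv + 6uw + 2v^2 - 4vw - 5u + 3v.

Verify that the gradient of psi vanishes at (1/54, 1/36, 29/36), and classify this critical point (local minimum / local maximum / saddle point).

∇psi = (6v + 6w - 5, 6u + 4v - 4w + 3, 6u - 4v); substituting (1/54, 1/36, 29/36) gives ∇psi = (0, 0, 0), so (1/54, 1/36, 29/36) is indeed a critical point.
The Hessian is constant: H = [[0, 6, 6], [6, 4, -4], [6, -4, 0]].
Leading principal minors: Δ₁ = 0, Δ₂ = -36, Δ₃ = -432.
The minors fit neither the all-positive nor the alternating-sign pattern, so H is indefinite: a saddle point.

saddle point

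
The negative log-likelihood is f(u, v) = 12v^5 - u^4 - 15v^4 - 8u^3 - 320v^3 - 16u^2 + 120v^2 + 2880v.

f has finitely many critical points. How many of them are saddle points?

f separates as a function of u plus a function of v, so ∇f=0 decouples.
∂f/∂u = -4u(u + 2)(u + 4) = 0 at u ∈ {-4, -2, 0}; ∂f/∂v = 60(v - 4)(v - 2)(v + 2)(v + 3) = 0 at v ∈ {-3, -2, 2, 4}.
The Hessian is diagonal: diag(f_uu, f_vv). Second derivatives: f_uu(-4)=-32, f_uu(-2)=16, f_uu(0)=-32; f_vv(-3)=-2100, f_vv(-2)=1440, f_vv(2)=-2400, f_vv(4)=5040.
Saddle points occur where the two diagonal entries have opposite signs: (-4, -2), (-4, 4), (-2, -3), (-2, 2), (0, -2), (0, 4). Count: 6.

6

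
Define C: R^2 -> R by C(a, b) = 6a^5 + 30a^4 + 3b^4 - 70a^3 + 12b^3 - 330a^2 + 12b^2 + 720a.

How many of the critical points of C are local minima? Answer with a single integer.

C separates as a function of a plus a function of b, so ∇C=0 decouples.
∂C/∂a = 30(a - 2)(a - 1)(a + 3)(a + 4) = 0 at a ∈ {-4, -3, 1, 2}; ∂C/∂b = 12b(b + 1)(b + 2) = 0 at b ∈ {-2, -1, 0}.
The Hessian is diagonal: diag(C_aa, C_bb). Second derivatives: C_aa(-4)=-900, C_aa(-3)=600, C_aa(1)=-600, C_aa(2)=900; C_bb(-2)=24, C_bb(-1)=-12, C_bb(0)=24.
Local minima occur where both diagonal entries positive: (-3, -2), (-3, 0), (2, -2), (2, 0). Count: 4.

4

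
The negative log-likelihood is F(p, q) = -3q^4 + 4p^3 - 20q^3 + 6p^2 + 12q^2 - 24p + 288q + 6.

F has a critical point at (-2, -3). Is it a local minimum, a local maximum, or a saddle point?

The mixed partial ∂²F/∂p∂q is 0, so the Hessian at any point is diag(F_pp, F_qq) = diag(12(2p + 1), 12(-3q^2 - 10q + 2)).
At (-2, -3): H = diag(-36, 60).
The eigenvalues have opposite signs, so H is indefinite: a saddle point.

saddle point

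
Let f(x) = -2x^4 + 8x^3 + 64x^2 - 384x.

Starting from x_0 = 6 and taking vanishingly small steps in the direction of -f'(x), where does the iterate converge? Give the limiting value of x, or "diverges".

diverges

f'(x) = -8(x - 4)(x - 3)(x + 4), so f'(6) = -480.
Gradient descent moves in the -f' direction, i.e. x is increasing.
There is no critical point above x=6, and f' keeps the same sign, so the iterate runs off to +∞.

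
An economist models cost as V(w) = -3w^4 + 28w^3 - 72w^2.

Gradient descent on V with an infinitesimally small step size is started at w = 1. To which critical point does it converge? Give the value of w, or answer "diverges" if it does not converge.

3

V'(w) = -12w(w - 4)(w - 3), so V'(1) = -72.
Gradient descent moves in the -V' direction, i.e. w is increasing.
The nearest critical point in that direction is w = 3, where V'' = 36 > 0 (a local minimum). The iterate converges there.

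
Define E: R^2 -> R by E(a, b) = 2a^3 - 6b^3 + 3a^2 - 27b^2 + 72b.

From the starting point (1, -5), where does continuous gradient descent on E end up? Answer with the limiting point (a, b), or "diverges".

(0, -4)

E is separable, so gradient descent decouples: a follows -∂E/∂a, b follows -∂E/∂b.
∂E/∂a = 6a(a + 1); at a=1 this is 12, so a decreases.
∂E/∂b = -18(b - 1)(b + 4); at b=-5 this is -108, so b increases.
a converges to its nearest critical value 0 (a local min of the a-part); b converges to -4. The iterate converges to (0, -4).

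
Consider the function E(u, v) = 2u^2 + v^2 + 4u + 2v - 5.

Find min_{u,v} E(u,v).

-8

E(u,v) separates as P(u) + Q(v) − 5, so its minimum is min P + min Q − 5.
P'(u) = 4u + 4 vanishes at u ∈ {-1}; Q'(v) = 2v + 2 vanishes at v ∈ {-1}.
Local minima of P (where P''>0): P(-1)=-2. Local minima of Q: Q(-1)=-1.
So the global minimum of E is P(-1) + Q(-1) − 5 = -2 − 1 − 5 = -8, attained at (-1, -1).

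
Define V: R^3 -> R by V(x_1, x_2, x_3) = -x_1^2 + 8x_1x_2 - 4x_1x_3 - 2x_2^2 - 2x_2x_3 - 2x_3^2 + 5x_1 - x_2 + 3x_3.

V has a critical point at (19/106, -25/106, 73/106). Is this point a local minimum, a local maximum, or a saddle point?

saddle point

The Hessian is constant: H = [[-2, 8, -4], [8, -4, -2], [-4, -2, -4]].
Leading principal minors: Δ₁ = -2, Δ₂ = -56, Δ₃ = 424.
The minors fit neither the all-positive nor the alternating-sign pattern, so H is indefinite: a saddle point.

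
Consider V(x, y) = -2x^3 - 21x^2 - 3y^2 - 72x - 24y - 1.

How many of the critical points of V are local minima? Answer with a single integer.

0

V separates as a function of x plus a function of y, so ∇V=0 decouples.
∂V/∂x = -6(x + 3)(x + 4) = 0 at x ∈ {-4, -3}; ∂V/∂y = -6(y + 4) = 0 at y ∈ {-4}.
The Hessian is diagonal: diag(V_xx, V_yy). Second derivatives: V_xx(-4)=6, V_xx(-3)=-6; V_yy(-4)=-6.
Local minima occur where both diagonal entries positive: none. Count: 0.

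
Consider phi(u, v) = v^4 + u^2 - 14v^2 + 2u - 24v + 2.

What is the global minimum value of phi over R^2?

-116

phi(u,v) separates as P(u) + Q(v) + 2, so its minimum is min P + min Q + 2.
P'(u) = 2u + 2 vanishes at u ∈ {-1}; Q'(v) = 4(v - 3)(v + 1)(v + 2) vanishes at v ∈ {-2, -1, 3}.
Local minima of P (where P''>0): P(-1)=-1. Local minima of Q: Q(-2)=8, Q(3)=-117.
So the global minimum of phi is P(-1) + Q(3) + 2 = -1 − 117 + 2 = -116, attained at (-1, 3).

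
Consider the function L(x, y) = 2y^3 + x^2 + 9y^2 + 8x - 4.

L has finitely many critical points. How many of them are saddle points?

1

L separates as a function of x plus a function of y, so ∇L=0 decouples.
∂L/∂x = 2(x + 4) = 0 at x ∈ {-4}; ∂L/∂y = 6y(y + 3) = 0 at y ∈ {-3, 0}.
The Hessian is diagonal: diag(L_xx, L_yy). Second derivatives: L_xx(-4)=2; L_yy(-3)=-18, L_yy(0)=18.
Saddle points occur where the two diagonal entries have opposite signs: (-4, -3). Count: 1.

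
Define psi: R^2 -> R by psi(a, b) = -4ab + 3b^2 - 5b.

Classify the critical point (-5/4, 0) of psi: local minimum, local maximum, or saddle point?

saddle point

The Hessian of psi is constant: H = [[0, -4], [-4, 6]].
det(H) = 0·6 − (-4)² = -16.
Since det(H) < 0, H is indefinite and the critical point is a saddle point.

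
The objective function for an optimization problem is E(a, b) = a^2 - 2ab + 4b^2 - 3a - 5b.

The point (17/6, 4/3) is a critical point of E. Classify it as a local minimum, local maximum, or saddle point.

local minimum

The Hessian of E is constant: H = [[2, -2], [-2, 8]].
det(H) = 2·8 − (-2)² = 12.
det(H) > 0 and tr(H) = 10 > 0, so H is positive definite and the point is a local minimum.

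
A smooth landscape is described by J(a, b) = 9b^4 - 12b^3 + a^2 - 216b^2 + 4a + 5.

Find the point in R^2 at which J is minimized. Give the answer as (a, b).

J(a,b) separates as P(a) + Q(b) + 5, so its minimum is min P + min Q + 5.
P'(a) = 2a + 4 vanishes at a ∈ {-2}; Q'(b) = 36b(b - 4)(b + 3) vanishes at b ∈ {-3, 0, 4}.
Local minima of P (where P''>0): P(-2)=-4. Local minima of Q: Q(-3)=-891, Q(4)=-1920.
So the global minimum of J is P(-2) + Q(4) + 5 = -4 − 1920 + 5 = -1919, attained at (-2, 4).

(-2, 4)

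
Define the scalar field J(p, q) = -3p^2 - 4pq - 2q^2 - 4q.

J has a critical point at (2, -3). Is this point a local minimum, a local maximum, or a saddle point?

The Hessian of J is constant: H = [[-6, -4], [-4, -4]].
det(H) = (-6)·(-4) − (-4)² = 8.
det(H) > 0 and tr(H) = -10 < 0, so H is negative definite and the point is a local maximum.

local maximum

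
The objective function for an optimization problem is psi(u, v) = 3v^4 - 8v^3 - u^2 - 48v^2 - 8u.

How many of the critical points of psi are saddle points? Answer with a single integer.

psi separates as a function of u plus a function of v, so ∇psi=0 decouples.
∂psi/∂u = -2(u + 4) = 0 at u ∈ {-4}; ∂psi/∂v = 12v(v - 4)(v + 2) = 0 at v ∈ {-2, 0, 4}.
The Hessian is diagonal: diag(psi_uu, psi_vv). Second derivatives: psi_uu(-4)=-2; psi_vv(-2)=144, psi_vv(0)=-96, psi_vv(4)=288.
Saddle points occur where the two diagonal entries have opposite signs: (-4, -2), (-4, 4). Count: 2.

2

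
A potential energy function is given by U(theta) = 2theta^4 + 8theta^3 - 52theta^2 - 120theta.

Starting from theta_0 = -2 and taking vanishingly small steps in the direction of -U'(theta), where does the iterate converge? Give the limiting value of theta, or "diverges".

U'(theta) = 8(theta - 3)(theta + 1)(theta + 5), so U'(-2) = 120.
Gradient descent moves in the -U' direction, i.e. theta is decreasing.
The nearest critical point in that direction is theta = -5, where U'' = 256 > 0 (a local minimum). The iterate converges there.

-5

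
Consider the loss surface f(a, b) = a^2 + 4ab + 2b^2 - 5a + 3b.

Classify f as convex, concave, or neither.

neither

f is quadratic, so its Hessian is the constant matrix H = [[2, 4], [4, 4]].
det(H) = -8, tr(H) = 6.
det(H) < 0, so H is indefinite: neither convex nor concave.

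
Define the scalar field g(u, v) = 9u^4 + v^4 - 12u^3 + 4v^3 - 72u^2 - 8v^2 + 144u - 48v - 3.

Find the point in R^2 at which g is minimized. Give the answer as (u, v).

(-2, 2)

g(u,v) separates as P(u) + Q(v) − 3, so its minimum is min P + min Q − 3.
P'(u) = 36(u - 2)(u - 1)(u + 2) vanishes at u ∈ {-2, 1, 2}; Q'(v) = 4(v - 2)(v + 2)(v + 3) vanishes at v ∈ {-3, -2, 2}.
Local minima of P (where P''>0): P(-2)=-336, P(2)=48. Local minima of Q: Q(-3)=45, Q(2)=-80.
So the global minimum of g is P(-2) + Q(2) − 3 = -336 − 80 − 3 = -419, attained at (-2, 2).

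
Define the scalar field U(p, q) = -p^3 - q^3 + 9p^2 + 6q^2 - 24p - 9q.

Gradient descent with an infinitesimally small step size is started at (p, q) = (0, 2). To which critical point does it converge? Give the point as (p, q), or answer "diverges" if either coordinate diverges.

U is separable, so gradient descent decouples: p follows -∂U/∂p, q follows -∂U/∂q.
∂U/∂p = -3(p - 4)(p - 2); at p=0 this is -24, so p increases.
∂U/∂q = -3(q - 3)(q - 1); at q=2 this is 3, so q decreases.
p converges to its nearest critical value 2 (a local min of the p-part); q converges to 1. The iterate converges to (2, 1).

(2, 1)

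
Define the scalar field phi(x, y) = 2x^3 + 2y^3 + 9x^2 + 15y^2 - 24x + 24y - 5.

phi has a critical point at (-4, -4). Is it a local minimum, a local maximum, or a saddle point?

local maximum

The mixed partial ∂²phi/∂x∂y is 0, so the Hessian at any point is diag(phi_xx, phi_yy) = diag(6(2x + 3), 6(2y + 5)).
At (-4, -4): H = diag(-30, -18).
Both eigenvalues are negative, so H is negative definite: a local maximum.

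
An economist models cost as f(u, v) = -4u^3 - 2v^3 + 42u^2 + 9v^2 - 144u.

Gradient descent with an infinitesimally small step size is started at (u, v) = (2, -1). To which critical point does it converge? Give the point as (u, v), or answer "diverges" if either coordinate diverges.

(3, 0)

f is separable, so gradient descent decouples: u follows -∂f/∂u, v follows -∂f/∂v.
∂f/∂u = -12(u - 4)(u - 3); at u=2 this is -24, so u increases.
∂f/∂v = -6v(v - 3); at v=-1 this is -24, so v increases.
u converges to its nearest critical value 3 (a local min of the u-part); v converges to 0. The iterate converges to (3, 0).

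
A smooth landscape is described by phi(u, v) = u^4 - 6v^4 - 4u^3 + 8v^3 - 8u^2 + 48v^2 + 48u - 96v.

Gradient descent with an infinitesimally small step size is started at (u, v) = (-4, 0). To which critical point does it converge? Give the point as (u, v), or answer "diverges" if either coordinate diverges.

(-2, 1)

phi is separable, so gradient descent decouples: u follows -∂phi/∂u, v follows -∂phi/∂v.
∂phi/∂u = 4(u - 3)(u - 2)(u + 2); at u=-4 this is -336, so u increases.
∂phi/∂v = -24(v - 2)(v - 1)(v + 2); at v=0 this is -96, so v increases.
u converges to its nearest critical value -2 (a local min of the u-part); v converges to 1. The iterate converges to (-2, 1).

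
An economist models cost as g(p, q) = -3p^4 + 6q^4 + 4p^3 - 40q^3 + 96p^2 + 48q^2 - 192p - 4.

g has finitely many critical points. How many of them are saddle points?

5

g separates as a function of p plus a function of q, so ∇g=0 decouples.
∂g/∂p = -12(p - 4)(p - 1)(p + 4) = 0 at p ∈ {-4, 1, 4}; ∂g/∂q = 24q(q - 4)(q - 1) = 0 at q ∈ {0, 1, 4}.
The Hessian is diagonal: diag(g_pp, g_qq). Second derivatives: g_pp(-4)=-480, g_pp(1)=180, g_pp(4)=-288; g_qq(0)=96, g_qq(1)=-72, g_qq(4)=288.
Saddle points occur where the two diagonal entries have opposite signs: (-4, 0), (-4, 4), (1, 1), (4, 0), (4, 4). Count: 5.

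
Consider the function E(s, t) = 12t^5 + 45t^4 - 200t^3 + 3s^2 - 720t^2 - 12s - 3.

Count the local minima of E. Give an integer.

2

E separates as a function of s plus a function of t, so ∇E=0 decouples.
∂E/∂s = 6(s - 2) = 0 at s ∈ {2}; ∂E/∂t = 60t(t - 3)(t + 2)(t + 4) = 0 at t ∈ {-4, -2, 0, 3}.
The Hessian is diagonal: diag(E_ss, E_tt). Second derivatives: E_ss(2)=6; E_tt(-4)=-3360, E_tt(-2)=1200, E_tt(0)=-1440, E_tt(3)=6300.
Local minima occur where both diagonal entries positive: (2, -2), (2, 3). Count: 2.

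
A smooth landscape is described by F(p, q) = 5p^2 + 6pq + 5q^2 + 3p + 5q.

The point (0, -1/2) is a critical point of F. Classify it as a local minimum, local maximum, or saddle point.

local minimum

The Hessian of F is constant: H = [[10, 6], [6, 10]].
det(H) = 10·10 − 6² = 64.
det(H) > 0 and tr(H) = 20 > 0, so H is positive definite and the point is a local minimum.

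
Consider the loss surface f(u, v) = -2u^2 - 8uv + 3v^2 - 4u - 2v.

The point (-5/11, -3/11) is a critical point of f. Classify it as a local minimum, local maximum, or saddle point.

The Hessian of f is constant: H = [[-4, -8], [-8, 6]].
det(H) = (-4)·6 − (-8)² = -88.
Since det(H) < 0, H is indefinite and the critical point is a saddle point.

saddle point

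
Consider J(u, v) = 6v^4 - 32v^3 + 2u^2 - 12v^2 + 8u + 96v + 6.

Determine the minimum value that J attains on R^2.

J(u,v) separates as P(u) + Q(v) + 6, so its minimum is min P + min Q + 6.
P'(u) = 4u + 8 vanishes at u ∈ {-2}; Q'(v) = 24(v - 4)(v - 1)(v + 1) vanishes at v ∈ {-1, 1, 4}.
Local minima of P (where P''>0): P(-2)=-8. Local minima of Q: Q(-1)=-70, Q(4)=-320.
So the global minimum of J is P(-2) + Q(4) + 6 = -8 − 320 + 6 = -322, attained at (-2, 4).

-322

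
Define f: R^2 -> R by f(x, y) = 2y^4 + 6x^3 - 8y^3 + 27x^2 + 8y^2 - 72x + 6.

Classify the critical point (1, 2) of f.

The mixed partial ∂²f/∂x∂y is 0, so the Hessian at any point is diag(f_xx, f_yy) = diag(18(2x + 3), 8(3y^2 - 6y + 2)).
At (1, 2): H = diag(90, 16).
Both eigenvalues are positive, so H is positive definite: a local minimum.

local minimum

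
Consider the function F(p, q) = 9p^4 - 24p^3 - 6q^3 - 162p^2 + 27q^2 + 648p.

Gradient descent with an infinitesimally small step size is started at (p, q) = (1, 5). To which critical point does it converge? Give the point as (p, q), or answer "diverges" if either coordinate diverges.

F is separable, so gradient descent decouples: p follows -∂F/∂p, q follows -∂F/∂q.
∂F/∂p = 36(p - 3)(p - 2)(p + 3); at p=1 this is 288, so p decreases.
∂F/∂q = -18q(q - 3); at q=5 this is -180, so q increases.
The q-coordinate has no critical point in that direction and runs off to infinity.

diverges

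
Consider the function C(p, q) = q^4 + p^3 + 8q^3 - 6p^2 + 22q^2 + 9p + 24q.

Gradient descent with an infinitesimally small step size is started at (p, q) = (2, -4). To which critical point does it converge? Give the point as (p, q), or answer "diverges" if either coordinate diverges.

(3, -3)

C is separable, so gradient descent decouples: p follows -∂C/∂p, q follows -∂C/∂q.
∂C/∂p = 3(p - 3)(p - 1); at p=2 this is -3, so p increases.
∂C/∂q = 4(q + 1)(q + 2)(q + 3); at q=-4 this is -24, so q increases.
p converges to its nearest critical value 3 (a local min of the p-part); q converges to -3. The iterate converges to (3, -3).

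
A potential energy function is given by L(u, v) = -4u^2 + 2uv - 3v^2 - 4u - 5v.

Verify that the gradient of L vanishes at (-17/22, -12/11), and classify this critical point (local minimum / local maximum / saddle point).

∇L = (-8u + 2v - 4, 2u - 6v - 5); substituting (-17/22, -12/11) gives ∇L = (0, 0), so (-17/22, -12/11) is indeed a critical point.
The Hessian of L is constant: H = [[-8, 2], [2, -6]].
det(H) = (-8)·(-6) − 2² = 44.
det(H) > 0 and tr(H) = -14 < 0, so H is negative definite and the point is a local maximum.

local maximum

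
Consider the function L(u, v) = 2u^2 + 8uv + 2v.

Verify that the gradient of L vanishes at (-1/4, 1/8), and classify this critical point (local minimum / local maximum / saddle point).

saddle point

∇L = (4u + 8v, 8u + 2); substituting (-1/4, 1/8) gives ∇L = (0, 0), so (-1/4, 1/8) is indeed a critical point.
The Hessian of L is constant: H = [[4, 8], [8, 0]].
det(H) = 4·0 − 8² = -64.
Since det(H) < 0, H is indefinite and the critical point is a saddle point.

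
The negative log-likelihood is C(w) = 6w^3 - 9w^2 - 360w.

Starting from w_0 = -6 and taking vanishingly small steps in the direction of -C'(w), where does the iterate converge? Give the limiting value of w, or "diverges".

C'(w) = 18(w - 5)(w + 4), so C'(-6) = 396.
Gradient descent moves in the -C' direction, i.e. w is decreasing.
There is no critical point below w=-6, and C' keeps the same sign, so the iterate runs off to −∞.

diverges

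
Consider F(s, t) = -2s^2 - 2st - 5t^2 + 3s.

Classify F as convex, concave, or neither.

concave

F is quadratic, so its Hessian is the constant matrix H = [[-4, -2], [-2, -10]].
det(H) = 36, tr(H) = -14.
det(H) > 0 and tr(H) < 0, so H is negative definite everywhere: concave.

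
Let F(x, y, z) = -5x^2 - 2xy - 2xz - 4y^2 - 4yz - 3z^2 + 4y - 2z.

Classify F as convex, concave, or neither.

concave

F is quadratic, so its Hessian is the constant matrix H = [[-10, -2, -2], [-2, -8, -4], [-2, -4, -6]].
Leading principal minors: -10, 76, -296.
Signs alternate −, +, − ⇒ H ≺ 0 ⇒ concave.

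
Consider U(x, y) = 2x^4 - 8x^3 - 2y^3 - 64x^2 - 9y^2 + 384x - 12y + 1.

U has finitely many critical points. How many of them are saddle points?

3

U separates as a function of x plus a function of y, so ∇U=0 decouples.
∂U/∂x = 8(x - 4)(x - 3)(x + 4) = 0 at x ∈ {-4, 3, 4}; ∂U/∂y = -6(y + 1)(y + 2) = 0 at y ∈ {-2, -1}.
The Hessian is diagonal: diag(U_xx, U_yy). Second derivatives: U_xx(-4)=448, U_xx(3)=-56, U_xx(4)=64; U_yy(-2)=6, U_yy(-1)=-6.
Saddle points occur where the two diagonal entries have opposite signs: (-4, -1), (3, -2), (4, -1). Count: 3.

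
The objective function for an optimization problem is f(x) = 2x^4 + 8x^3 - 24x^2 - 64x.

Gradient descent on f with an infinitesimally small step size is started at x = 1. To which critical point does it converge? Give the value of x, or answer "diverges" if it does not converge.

2

f'(x) = 8(x - 2)(x + 1)(x + 4), so f'(1) = -80.
Gradient descent moves in the -f' direction, i.e. x is increasing.
The nearest critical point in that direction is x = 2, where f'' = 144 > 0 (a local minimum). The iterate converges there.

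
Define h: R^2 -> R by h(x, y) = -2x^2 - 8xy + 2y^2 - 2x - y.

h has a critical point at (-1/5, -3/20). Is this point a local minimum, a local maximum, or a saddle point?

The Hessian of h is constant: H = [[-4, -8], [-8, 4]].
det(H) = (-4)·4 − (-8)² = -80.
Since det(H) < 0, H is indefinite and the critical point is a saddle point.

saddle point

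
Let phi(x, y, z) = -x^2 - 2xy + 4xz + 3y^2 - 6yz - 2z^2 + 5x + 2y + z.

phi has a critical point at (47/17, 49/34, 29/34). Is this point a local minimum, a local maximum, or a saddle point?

saddle point

The Hessian is constant: H = [[-2, -2, 4], [-2, 6, -6], [4, -6, -4]].
Leading principal minors: Δ₁ = -2, Δ₂ = -16, Δ₃ = 136.
The minors fit neither the all-positive nor the alternating-sign pattern, so H is indefinite: a saddle point.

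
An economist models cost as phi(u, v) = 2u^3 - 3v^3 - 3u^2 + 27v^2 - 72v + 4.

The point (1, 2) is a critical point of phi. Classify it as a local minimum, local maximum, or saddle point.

The mixed partial ∂²phi/∂u∂v is 0, so the Hessian at any point is diag(phi_uu, phi_vv) = diag(6(2u - 1), 18(-v + 3)).
At (1, 2): H = diag(6, 18).
Both eigenvalues are positive, so H is positive definite: a local minimum.

local minimum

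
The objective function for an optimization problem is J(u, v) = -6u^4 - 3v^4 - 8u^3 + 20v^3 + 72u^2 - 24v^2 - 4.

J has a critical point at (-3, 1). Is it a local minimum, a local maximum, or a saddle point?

The mixed partial ∂²J/∂u∂v is 0, so the Hessian at any point is diag(J_uu, J_vv) = diag(24(-3u^2 - 2u + 6), 12(-3v^2 + 10v - 4)).
At (-3, 1): H = diag(-360, 36).
The eigenvalues have opposite signs, so H is indefinite: a saddle point.

saddle point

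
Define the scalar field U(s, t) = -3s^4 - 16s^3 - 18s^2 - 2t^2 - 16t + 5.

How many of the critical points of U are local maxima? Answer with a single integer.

2

U separates as a function of s plus a function of t, so ∇U=0 decouples.
∂U/∂s = -12s(s + 1)(s + 3) = 0 at s ∈ {-3, -1, 0}; ∂U/∂t = -4(t + 4) = 0 at t ∈ {-4}.
The Hessian is diagonal: diag(U_ss, U_tt). Second derivatives: U_ss(-3)=-72, U_ss(-1)=24, U_ss(0)=-36; U_tt(-4)=-4.
Local maxima occur where both diagonal entries negative: (-3, -4), (0, -4). Count: 2.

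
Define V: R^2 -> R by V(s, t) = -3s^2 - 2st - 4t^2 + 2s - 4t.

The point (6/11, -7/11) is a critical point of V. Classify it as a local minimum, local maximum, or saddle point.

The Hessian of V is constant: H = [[-6, -2], [-2, -8]].
det(H) = (-6)·(-8) − (-2)² = 44.
det(H) > 0 and tr(H) = -14 < 0, so H is negative definite and the point is a local maximum.

local maximum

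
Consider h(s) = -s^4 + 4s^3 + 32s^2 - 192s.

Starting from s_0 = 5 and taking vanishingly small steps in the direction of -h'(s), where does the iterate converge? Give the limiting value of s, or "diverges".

h'(s) = -4(s - 4)(s - 3)(s + 4), so h'(5) = -72.
Gradient descent moves in the -h' direction, i.e. s is increasing.
There is no critical point above s=5, and h' keeps the same sign, so the iterate runs off to +∞.

diverges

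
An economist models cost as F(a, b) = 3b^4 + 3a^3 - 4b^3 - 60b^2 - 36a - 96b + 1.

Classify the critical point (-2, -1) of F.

The mixed partial ∂²F/∂a∂b is 0, so the Hessian at any point is diag(F_aa, F_bb) = diag(18a, 12(3b^2 - 2b - 10)).
At (-2, -1): H = diag(-36, -60).
Both eigenvalues are negative, so H is negative definite: a local maximum.

local maximum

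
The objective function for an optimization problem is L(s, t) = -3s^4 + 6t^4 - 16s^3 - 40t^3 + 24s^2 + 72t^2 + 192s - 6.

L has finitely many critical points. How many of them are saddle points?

5

L separates as a function of s plus a function of t, so ∇L=0 decouples.
∂L/∂s = -12(s - 2)(s + 2)(s + 4) = 0 at s ∈ {-4, -2, 2}; ∂L/∂t = 24t(t - 3)(t - 2) = 0 at t ∈ {0, 2, 3}.
The Hessian is diagonal: diag(L_ss, L_tt). Second derivatives: L_ss(-4)=-144, L_ss(-2)=96, L_ss(2)=-288; L_tt(0)=144, L_tt(2)=-48, L_tt(3)=72.
Saddle points occur where the two diagonal entries have opposite signs: (-4, 0), (-4, 3), (-2, 2), (2, 0), (2, 3). Count: 5.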